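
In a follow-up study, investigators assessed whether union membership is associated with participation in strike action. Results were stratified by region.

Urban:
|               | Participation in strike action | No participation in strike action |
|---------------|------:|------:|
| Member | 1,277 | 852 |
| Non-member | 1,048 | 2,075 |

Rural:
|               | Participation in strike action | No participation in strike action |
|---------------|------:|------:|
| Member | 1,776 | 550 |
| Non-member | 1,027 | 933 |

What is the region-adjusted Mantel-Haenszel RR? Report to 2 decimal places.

1.60

RR_MH = Σ(aᵢ·n₀ᵢ/nᵢ) / Σ(cᵢ·n₁ᵢ/nᵢ), with n₁ᵢ = aᵢ+bᵢ (exposed), n₀ᵢ = cᵢ+dᵢ (unexposed), nᵢ = n₁ᵢ+n₀ᵢ.
Stratum 1 (Urban): n₁ = 2129, n₀ = 3123, n = 5252; a·n₀/n = 1277·3123/5252 = 759.3433; c·n₁/n = 1048·2129/5252 = 424.8271
Stratum 2 (Rural): n₁ = 2326, n₀ = 1960, n = 4286; a·n₀/n = 1776·1960/4286 = 812.1699; c·n₁/n = 1027·2326/4286 = 557.3500
RR_MH = (759.3433 + 812.1699) / (424.8271 + 557.3500) = 1571.5132 / 982.1771 = 1.60003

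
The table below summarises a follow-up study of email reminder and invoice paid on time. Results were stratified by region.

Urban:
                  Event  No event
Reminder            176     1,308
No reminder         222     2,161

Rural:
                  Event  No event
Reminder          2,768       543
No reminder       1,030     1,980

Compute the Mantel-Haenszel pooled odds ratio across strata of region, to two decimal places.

OR_MH = Σ(aᵢdᵢ/nᵢ) / Σ(bᵢcᵢ/nᵢ), where nᵢ is the stratum total.
Stratum 1 (Urban): n = 3867; a·d/n = 176·2161/3867 = 98.3543; b·c/n = 1308·222/3867 = 75.0908
Stratum 2 (Rural): n = 6321; a·d/n = 2768·1980/6321 = 867.0527; b·c/n = 543·1030/6321 = 88.4813
OR_MH = (98.3543 + 867.0527) / (75.0908 + 88.4813) = 965.4070 / 163.5720 = 5.90203

5.90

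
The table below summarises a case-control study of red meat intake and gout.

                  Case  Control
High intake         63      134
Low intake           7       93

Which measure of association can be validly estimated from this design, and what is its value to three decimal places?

Cells: a = 63, b = 134, c = 7, d = 93.
This is a case-control study: participants were sampled on outcome status, so risks in the source population cannot be estimated directly — relative risk is not valid here. The odds ratio is the appropriate measure.
OR = (a·d)/(b·c) = (63 × 93) / (134 × 7) = 5859 / 938 = 6.24627

6.246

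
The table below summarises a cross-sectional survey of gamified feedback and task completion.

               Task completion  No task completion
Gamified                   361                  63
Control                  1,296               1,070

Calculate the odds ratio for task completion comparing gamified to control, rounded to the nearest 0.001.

Cells: a = 361, b = 63, c = 1296, d = 1070.
OR = (a·d)/(b·c) = (361 × 1070) / (63 × 1296) = 386270 / 81648 = 4.73092
The odds of task completion are about 4.73 times as high in the gamified group.

4.731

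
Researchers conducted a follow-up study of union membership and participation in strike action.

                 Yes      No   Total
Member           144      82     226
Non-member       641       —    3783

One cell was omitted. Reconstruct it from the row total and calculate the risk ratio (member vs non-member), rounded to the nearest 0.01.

The missing cell is in the unexposed row: 3783 − 641 = 3142.
So a = 144, b = 82, c = 641, d = 3142.
RR = [a/(a+b)] / [c/(c+d)] = (144/226) / (641/3783) = 0.63717/0.16944 = 3.76039

3.76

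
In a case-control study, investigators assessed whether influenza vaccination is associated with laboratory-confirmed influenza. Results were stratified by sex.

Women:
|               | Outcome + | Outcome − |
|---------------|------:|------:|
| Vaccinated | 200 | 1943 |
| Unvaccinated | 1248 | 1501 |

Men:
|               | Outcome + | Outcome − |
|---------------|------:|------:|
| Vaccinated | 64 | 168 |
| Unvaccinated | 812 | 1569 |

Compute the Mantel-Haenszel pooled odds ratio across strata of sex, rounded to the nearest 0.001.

0.182

OR_MH = Σ(aᵢdᵢ/nᵢ) / Σ(bᵢcᵢ/nᵢ), where nᵢ is the stratum total.
Stratum 1 (Women): n = 4892; a·d/n = 200·1501/4892 = 61.3655; b·c/n = 1943·1248/4892 = 495.6795
Stratum 2 (Men): n = 2613; a·d/n = 64·1569/2613 = 38.4294; b·c/n = 168·812/2613 = 52.2067
OR_MH = (61.3655 + 38.4294) / (495.6795 + 52.2067) = 99.7949 / 547.8861 = 0.18215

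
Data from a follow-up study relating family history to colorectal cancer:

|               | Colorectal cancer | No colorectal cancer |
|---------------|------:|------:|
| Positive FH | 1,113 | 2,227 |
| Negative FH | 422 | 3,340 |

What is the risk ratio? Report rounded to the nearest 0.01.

2.97

Cells: a = 1113, b = 2227, c = 422, d = 3340.
Risk in exposed = 1113/3340 = 0.33323; risk in unexposed = 422/3762 = 0.11217.
RR = 0.33323 / 0.11217 = 2.97067
The risk among the exposed is 2.97 times that among the unexposed.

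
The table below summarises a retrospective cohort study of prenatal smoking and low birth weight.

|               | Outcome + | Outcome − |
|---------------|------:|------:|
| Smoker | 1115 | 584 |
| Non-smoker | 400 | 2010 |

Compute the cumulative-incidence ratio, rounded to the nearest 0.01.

Cells: a = 1115, b = 584, c = 400, d = 2010.
Risk in exposed = 1115/1699 = 0.65627; risk in unexposed = 400/2410 = 0.16598.
RR = 0.65627 / 0.16598 = 3.95402
The risk among the exposed is 3.95 times that among the unexposed.

3.95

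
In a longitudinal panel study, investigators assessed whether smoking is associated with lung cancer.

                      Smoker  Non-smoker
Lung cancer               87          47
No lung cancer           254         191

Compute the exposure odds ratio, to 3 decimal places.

Reading the table with exposure as columns: a = 87 (Smoker, case), b = 254 (Smoker, non-case), c = 47 (Non-smoker, case), d = 191.
OR = (a·d)/(b·c) = (87 × 191) / (254 × 47) = 16617 / 11938 = 1.39194
The odds of lung cancer are about 1.39 times as high in the smoker group.

1.392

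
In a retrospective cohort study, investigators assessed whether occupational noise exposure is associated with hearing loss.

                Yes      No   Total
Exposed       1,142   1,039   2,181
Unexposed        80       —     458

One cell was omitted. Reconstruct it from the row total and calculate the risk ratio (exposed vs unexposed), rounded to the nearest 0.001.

2.998

The missing cell is in the unexposed row: 458 − 80 = 378.
So a = 1142, b = 1039, c = 80, d = 378.
RR = [a/(a+b)] / [c/(c+d)] = (1142/2181) / (80/458) = 0.52361/0.17467 = 2.99768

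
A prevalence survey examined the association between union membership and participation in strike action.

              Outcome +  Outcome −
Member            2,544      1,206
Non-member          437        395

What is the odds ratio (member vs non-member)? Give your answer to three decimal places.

Cells: a = 2544, b = 1206, c = 437, d = 395.
OR = (a·d)/(b·c) = (2544 × 395) / (1206 × 437) = 1004880 / 527022 = 1.90671
The odds of participation in strike action are about 1.91 times as high in the member group.

1.907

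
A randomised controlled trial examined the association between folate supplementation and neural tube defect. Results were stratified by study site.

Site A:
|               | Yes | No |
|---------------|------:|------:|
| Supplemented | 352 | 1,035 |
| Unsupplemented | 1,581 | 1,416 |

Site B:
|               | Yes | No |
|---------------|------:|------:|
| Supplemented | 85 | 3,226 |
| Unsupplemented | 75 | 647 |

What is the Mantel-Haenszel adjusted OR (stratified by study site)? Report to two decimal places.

OR_MH = Σ(aᵢdᵢ/nᵢ) / Σ(bᵢcᵢ/nᵢ), where nᵢ is the stratum total.
Stratum 1 (Site A): n = 4384; a·d/n = 352·1416/4384 = 113.6934; b·c/n = 1035·1581/4384 = 373.2516
Stratum 2 (Site B): n = 4033; a·d/n = 85·647/4033 = 13.6363; b·c/n = 3226·75/4033 = 59.9926
OR_MH = (113.6934 + 13.6363) / (373.2516 + 59.9926) = 127.3297 / 433.2442 = 0.29390

0.29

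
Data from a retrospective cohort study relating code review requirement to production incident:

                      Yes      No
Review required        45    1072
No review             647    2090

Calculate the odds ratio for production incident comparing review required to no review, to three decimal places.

Cells: a = 45, b = 1072, c = 647, d = 2090.
OR = (a·d)/(b·c) = (45 × 2090) / (1072 × 647) = 94050 / 693584 = 0.13560
Exposure is associated with lower odds of production incident (OR = 0.14 < 1).

0.136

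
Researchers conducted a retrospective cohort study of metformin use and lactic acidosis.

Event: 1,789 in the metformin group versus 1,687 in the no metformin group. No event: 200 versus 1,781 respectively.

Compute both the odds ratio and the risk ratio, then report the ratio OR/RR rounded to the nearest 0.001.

From the description: a = 1789, b = 200, c = 1687, d = 1781.
OR = (1789·1781)/(200·1687) = 3186209/337400 = 9.44342
Risk in exposed = 1789/1989 = 0.89945; risk in unexposed = 1687/3468 = 0.48645; RR = 1.84901
OR/RR = 9.44342 / 1.84901 = 5.10728
The outcome is not rare, so the OR lies further from 1 than the RR.

5.107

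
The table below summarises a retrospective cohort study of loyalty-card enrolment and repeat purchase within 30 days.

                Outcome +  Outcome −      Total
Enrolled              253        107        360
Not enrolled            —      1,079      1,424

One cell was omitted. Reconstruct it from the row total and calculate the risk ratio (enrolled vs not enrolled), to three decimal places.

2.901

The missing cell is in the unexposed row: 1424 − 1079 = 345.
So a = 253, b = 107, c = 345, d = 1079.
RR = [a/(a+b)] / [c/(c+d)] = (253/360) / (345/1424) = 0.70278/0.24228 = 2.90074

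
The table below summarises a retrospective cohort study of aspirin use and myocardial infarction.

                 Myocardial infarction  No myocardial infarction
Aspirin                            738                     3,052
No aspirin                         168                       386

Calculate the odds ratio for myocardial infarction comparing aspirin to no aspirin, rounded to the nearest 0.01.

0.56

Cells: a = 738, b = 3052, c = 168, d = 386.
OR = (a·d)/(b·c) = (738 × 386) / (3052 × 168) = 284868 / 512736 = 0.55558
Exposure is associated with lower odds of myocardial infarction (OR = 0.56 < 1).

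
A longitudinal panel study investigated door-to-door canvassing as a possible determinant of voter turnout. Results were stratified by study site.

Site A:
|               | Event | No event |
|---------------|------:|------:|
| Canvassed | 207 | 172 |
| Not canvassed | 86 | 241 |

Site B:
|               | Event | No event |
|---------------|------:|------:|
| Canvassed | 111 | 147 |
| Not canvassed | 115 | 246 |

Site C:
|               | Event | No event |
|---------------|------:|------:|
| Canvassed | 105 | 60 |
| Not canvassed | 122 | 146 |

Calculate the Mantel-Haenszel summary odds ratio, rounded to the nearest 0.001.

2.305

OR_MH = Σ(aᵢdᵢ/nᵢ) / Σ(bᵢcᵢ/nᵢ), where nᵢ is the stratum total.
Stratum 1 (Site A): n = 706; a·d/n = 207·241/706 = 70.6615; b·c/n = 172·86/706 = 20.9518
Stratum 2 (Site B): n = 619; a·d/n = 111·246/619 = 44.1131; b·c/n = 147·115/619 = 27.3102
Stratum 3 (Site C): n = 433; a·d/n = 105·146/433 = 35.4042; b·c/n = 60·122/433 = 16.9053
OR_MH = (70.6615 + 44.1131 + 35.4042) / (20.9518 + 27.3102 + 16.9053) = 150.1787 / 65.1673 = 2.30451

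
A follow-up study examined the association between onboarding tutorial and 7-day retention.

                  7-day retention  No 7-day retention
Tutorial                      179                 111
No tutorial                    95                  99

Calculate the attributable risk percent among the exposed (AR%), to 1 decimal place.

Cells: a = 179, b = 111, c = 95, d = 99.
Risk in exposed = 179/290 = 0.61724; risk in unexposed = 95/194 = 0.48969.
RR = 0.61724/0.48969 = 1.26047
AR% = (RR − 1)/RR × 100 = (1.26047 − 1)/1.26047 × 100 = 20.6646%

20.7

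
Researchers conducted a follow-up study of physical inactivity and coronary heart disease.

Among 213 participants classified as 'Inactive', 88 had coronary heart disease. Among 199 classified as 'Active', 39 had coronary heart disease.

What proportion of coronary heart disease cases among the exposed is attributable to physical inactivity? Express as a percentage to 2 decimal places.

From the description: a = 88, b = 125, c = 39, d = 160.
Risk in exposed = 88/213 = 0.41315; risk in unexposed = 39/199 = 0.19598.
RR = 0.41315/0.19598 = 2.10810
AR% = (RR − 1)/RR × 100 = (2.10810 − 1)/2.10810 × 100 = 52.5640%

52.56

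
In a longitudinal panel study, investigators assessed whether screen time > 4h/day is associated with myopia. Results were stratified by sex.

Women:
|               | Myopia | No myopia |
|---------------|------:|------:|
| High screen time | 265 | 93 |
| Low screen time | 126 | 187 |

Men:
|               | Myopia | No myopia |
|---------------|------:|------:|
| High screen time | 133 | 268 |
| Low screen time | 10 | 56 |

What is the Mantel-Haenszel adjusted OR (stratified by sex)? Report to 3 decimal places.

OR_MH = Σ(aᵢdᵢ/nᵢ) / Σ(bᵢcᵢ/nᵢ), where nᵢ is the stratum total.
Stratum 1 (Women): n = 671; a·d/n = 265·187/671 = 73.8525; b·c/n = 93·126/671 = 17.4635
Stratum 2 (Men): n = 467; a·d/n = 133·56/467 = 15.9486; b·c/n = 268·10/467 = 5.7388
OR_MH = (73.8525 + 15.9486) / (17.4635 + 5.7388) = 89.8011 / 23.2022 = 3.87036

3.870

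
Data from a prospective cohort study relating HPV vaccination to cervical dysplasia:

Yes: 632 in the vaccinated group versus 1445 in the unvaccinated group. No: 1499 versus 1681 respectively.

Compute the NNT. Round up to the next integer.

7

Risk in treated group = 632/2131 = 0.29657; risk in control = 1445/3126 = 0.46225.
Absolute risk reduction = 0.46225 − 0.29657 = 0.16568
NNT = 1 / ARR = 1 / 0.16568 = 6.036 → round up → 7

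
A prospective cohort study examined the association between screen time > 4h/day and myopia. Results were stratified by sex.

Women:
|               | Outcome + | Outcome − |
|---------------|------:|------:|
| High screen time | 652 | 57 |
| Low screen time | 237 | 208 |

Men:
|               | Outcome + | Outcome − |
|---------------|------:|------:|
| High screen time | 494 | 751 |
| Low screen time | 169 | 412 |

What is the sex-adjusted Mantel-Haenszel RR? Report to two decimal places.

RR_MH = Σ(aᵢ·n₀ᵢ/nᵢ) / Σ(cᵢ·n₁ᵢ/nᵢ), with n₁ᵢ = aᵢ+bᵢ (exposed), n₀ᵢ = cᵢ+dᵢ (unexposed), nᵢ = n₁ᵢ+n₀ᵢ.
Stratum 1 (Women): n₁ = 709, n₀ = 445, n = 1154; a·n₀/n = 652·445/1154 = 251.4211; c·n₁/n = 237·709/1154 = 145.6092
Stratum 2 (Men): n₁ = 1245, n₀ = 581, n = 1826; a·n₀/n = 494·581/1826 = 157.1818; c·n₁/n = 169·1245/1826 = 115.2273
RR_MH = (251.4211 + 157.1818) / (145.6092 + 115.2273) = 408.6030 / 260.8365 = 1.56651

1.57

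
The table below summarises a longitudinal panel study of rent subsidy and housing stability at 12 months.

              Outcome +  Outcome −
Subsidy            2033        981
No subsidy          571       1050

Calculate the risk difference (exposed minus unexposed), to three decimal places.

Cells: a = 2033, b = 981, c = 571, d = 1050.
Risk in exposed = 2033/3014 = 0.674519; risk in unexposed = 571/1621 = 0.352252.
Risk difference = 0.674519 − 0.352252 = 0.322267

0.322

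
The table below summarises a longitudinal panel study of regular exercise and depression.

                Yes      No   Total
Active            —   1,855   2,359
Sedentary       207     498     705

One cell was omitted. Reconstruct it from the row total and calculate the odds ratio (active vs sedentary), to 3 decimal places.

The missing cell is in the exposed row: 2359 − 1855 = 504.
So a = 504, b = 1855, c = 207, d = 498.
OR = (a·d)/(b·c) = (504 × 498) / (1855 × 207) = 250992 / 383985 = 0.65365

0.654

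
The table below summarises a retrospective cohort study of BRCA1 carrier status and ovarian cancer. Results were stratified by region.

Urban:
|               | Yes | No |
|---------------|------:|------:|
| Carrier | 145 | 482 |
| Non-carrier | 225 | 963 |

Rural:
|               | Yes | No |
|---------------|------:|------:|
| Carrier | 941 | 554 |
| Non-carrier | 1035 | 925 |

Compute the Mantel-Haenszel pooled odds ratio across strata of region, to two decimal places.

OR_MH = Σ(aᵢdᵢ/nᵢ) / Σ(bᵢcᵢ/nᵢ), where nᵢ is the stratum total.
Stratum 1 (Urban): n = 1815; a·d/n = 145·963/1815 = 76.9339; b·c/n = 482·225/1815 = 59.7521
Stratum 2 (Rural): n = 3455; a·d/n = 941·925/3455 = 251.9320; b·c/n = 554·1035/3455 = 165.9595
OR_MH = (76.9339 + 251.9320) / (59.7521 + 165.9595) = 328.8659 / 225.7115 = 1.45702

1.46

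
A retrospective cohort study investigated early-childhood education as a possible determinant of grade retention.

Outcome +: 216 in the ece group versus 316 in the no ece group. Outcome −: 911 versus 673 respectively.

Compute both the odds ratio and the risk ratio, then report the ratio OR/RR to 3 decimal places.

From the description: a = 216, b = 911, c = 316, d = 673.
OR = (216·673)/(911·316) = 145368/287876 = 0.50497
Risk in exposed = 216/1127 = 0.19166; risk in unexposed = 316/989 = 0.31951; RR = 0.59985
OR/RR = 0.50497 / 0.59985 = 0.84183
The outcome is not rare, so the OR lies further from 1 than the RR.

0.842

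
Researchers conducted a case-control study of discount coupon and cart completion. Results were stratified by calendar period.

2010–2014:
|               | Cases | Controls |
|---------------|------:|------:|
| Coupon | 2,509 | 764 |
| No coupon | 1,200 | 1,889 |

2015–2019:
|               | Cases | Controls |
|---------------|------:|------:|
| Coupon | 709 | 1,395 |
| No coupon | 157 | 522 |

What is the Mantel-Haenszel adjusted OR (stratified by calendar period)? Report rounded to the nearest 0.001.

3.941

OR_MH = Σ(aᵢdᵢ/nᵢ) / Σ(bᵢcᵢ/nᵢ), where nᵢ is the stratum total.
Stratum 1 (2010–2014): n = 6362; a·d/n = 2509·1889/6362 = 744.9703; b·c/n = 764·1200/6362 = 144.1056
Stratum 2 (2015–2019): n = 2783; a·d/n = 709·522/2783 = 132.9853; b·c/n = 1395·157/2783 = 78.6974
OR_MH = (744.9703 + 132.9853) / (144.1056 + 78.6974) = 877.9556 / 222.8031 = 3.94050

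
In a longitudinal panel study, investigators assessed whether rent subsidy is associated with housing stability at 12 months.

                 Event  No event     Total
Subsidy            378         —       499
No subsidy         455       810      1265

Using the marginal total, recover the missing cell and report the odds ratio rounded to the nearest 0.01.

5.56

The missing cell is in the exposed row: 499 − 378 = 121.
So a = 378, b = 121, c = 455, d = 810.
OR = (a·d)/(b·c) = (378 × 810) / (121 × 455) = 306180 / 55055 = 5.56135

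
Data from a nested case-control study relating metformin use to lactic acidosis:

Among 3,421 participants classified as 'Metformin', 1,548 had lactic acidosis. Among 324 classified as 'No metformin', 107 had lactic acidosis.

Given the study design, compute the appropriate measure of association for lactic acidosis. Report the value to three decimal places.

1.676

From the description: a = 1548, b = 1873, c = 107, d = 217.
This is a nested case-control study: participants were sampled on outcome status, so risks in the source population cannot be estimated directly — relative risk is not valid here. The odds ratio is the appropriate measure.
OR = (a·d)/(b·c) = (1548 × 217) / (1873 × 107) = 335916 / 200411 = 1.67614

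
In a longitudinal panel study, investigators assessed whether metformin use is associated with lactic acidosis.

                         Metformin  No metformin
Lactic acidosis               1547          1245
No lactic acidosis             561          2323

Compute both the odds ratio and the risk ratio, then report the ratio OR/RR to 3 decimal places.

2.446

Reading the table with exposure as columns: a = 1547 (Metformin, case), b = 561 (Metformin, non-case), c = 1245 (No metformin, case), d = 2323.
OR = (1547·2323)/(561·1245) = 3593681/698445 = 5.14526
Risk in exposed = 1547/2108 = 0.73387; risk in unexposed = 1245/3568 = 0.34893; RR = 2.10317
OR/RR = 5.14526 / 2.10317 = 2.44643
The outcome is not rare, so the OR lies further from 1 than the RR.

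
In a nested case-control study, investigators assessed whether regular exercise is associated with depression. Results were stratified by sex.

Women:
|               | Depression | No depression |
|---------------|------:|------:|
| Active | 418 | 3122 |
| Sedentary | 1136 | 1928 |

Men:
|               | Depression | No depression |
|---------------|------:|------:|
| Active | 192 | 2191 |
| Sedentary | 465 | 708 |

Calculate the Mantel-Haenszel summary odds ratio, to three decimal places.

0.195

OR_MH = Σ(aᵢdᵢ/nᵢ) / Σ(bᵢcᵢ/nᵢ), where nᵢ is the stratum total.
Stratum 1 (Women): n = 6604; a·d/n = 418·1928/6604 = 122.0327; b·c/n = 3122·1136/6604 = 537.0369
Stratum 2 (Men): n = 3556; a·d/n = 192·708/3556 = 38.2272; b·c/n = 2191·465/3556 = 286.5059
OR_MH = (122.0327 + 38.2272) / (537.0369 + 286.5059) = 160.2599 / 823.5429 = 0.19460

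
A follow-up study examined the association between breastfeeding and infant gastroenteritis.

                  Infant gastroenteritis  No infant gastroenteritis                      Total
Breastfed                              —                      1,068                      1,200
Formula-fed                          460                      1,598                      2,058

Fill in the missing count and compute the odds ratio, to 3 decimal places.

The missing cell is in the exposed row: 1200 − 1068 = 132.
So a = 132, b = 1068, c = 460, d = 1598.
OR = (a·d)/(b·c) = (132 × 1598) / (1068 × 460) = 210936 / 491280 = 0.42936

0.429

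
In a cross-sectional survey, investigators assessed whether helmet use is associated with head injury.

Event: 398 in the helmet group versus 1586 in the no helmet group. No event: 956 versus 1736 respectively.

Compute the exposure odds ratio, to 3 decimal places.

0.456

From the description: a = 398, b = 956, c = 1586, d = 1736.
OR = (a·d)/(b·c) = (398 × 1736) / (956 × 1586) = 690928 / 1516216 = 0.45569
Exposure is associated with lower odds of head injury (OR = 0.46 < 1).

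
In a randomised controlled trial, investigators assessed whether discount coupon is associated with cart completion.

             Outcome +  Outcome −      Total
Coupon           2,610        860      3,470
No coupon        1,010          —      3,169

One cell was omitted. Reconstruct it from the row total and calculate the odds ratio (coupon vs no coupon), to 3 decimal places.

6.487

The missing cell is in the unexposed row: 3169 − 1010 = 2159.
So a = 2610, b = 860, c = 1010, d = 2159.
OR = (a·d)/(b·c) = (2610 × 2159) / (860 × 1010) = 5634990 / 868600 = 6.48744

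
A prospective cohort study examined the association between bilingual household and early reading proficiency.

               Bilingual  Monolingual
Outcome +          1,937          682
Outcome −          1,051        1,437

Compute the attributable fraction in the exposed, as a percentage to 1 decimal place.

Reading the table with exposure as columns: a = 1937 (Bilingual, case), b = 1051 (Bilingual, non-case), c = 682 (Monolingual, case), d = 1437.
Risk in exposed = 1937/2988 = 0.64826; risk in unexposed = 682/2119 = 0.32185.
RR = 0.64826/0.32185 = 2.01417
AR% = (RR − 1)/RR × 100 = (2.01417 − 1)/2.01417 × 100 = 50.3517%

50.4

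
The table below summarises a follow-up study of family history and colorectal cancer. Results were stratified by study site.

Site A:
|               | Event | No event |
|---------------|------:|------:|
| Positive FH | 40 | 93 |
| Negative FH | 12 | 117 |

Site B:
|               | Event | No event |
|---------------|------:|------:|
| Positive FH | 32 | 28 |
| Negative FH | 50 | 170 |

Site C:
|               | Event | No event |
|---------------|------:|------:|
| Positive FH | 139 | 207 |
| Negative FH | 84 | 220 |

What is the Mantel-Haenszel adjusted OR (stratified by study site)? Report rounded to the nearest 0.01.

OR_MH = Σ(aᵢdᵢ/nᵢ) / Σ(bᵢcᵢ/nᵢ), where nᵢ is the stratum total.
Stratum 1 (Site A): n = 262; a·d/n = 40·117/262 = 17.8626; b·c/n = 93·12/262 = 4.2595
Stratum 2 (Site B): n = 280; a·d/n = 32·170/280 = 19.4286; b·c/n = 28·50/280 = 5.0000
Stratum 3 (Site C): n = 650; a·d/n = 139·220/650 = 47.0462; b·c/n = 207·84/650 = 26.7508
OR_MH = (17.8626 + 19.4286 + 47.0462) / (4.2595 + 5.0000 + 26.7508) = 84.3373 / 36.0103 = 2.34203

2.34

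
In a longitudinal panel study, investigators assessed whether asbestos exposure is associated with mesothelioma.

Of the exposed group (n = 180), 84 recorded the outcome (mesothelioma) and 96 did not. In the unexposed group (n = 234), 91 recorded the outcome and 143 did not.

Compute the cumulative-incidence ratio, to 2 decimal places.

From the description: a = 84, b = 96, c = 91, d = 143.
Risk in exposed = 84/180 = 0.46667; risk in unexposed = 91/234 = 0.38889.
RR = 0.46667 / 0.38889 = 1.20000
The risk among the exposed is 1.20 times that among the unexposed.

1.20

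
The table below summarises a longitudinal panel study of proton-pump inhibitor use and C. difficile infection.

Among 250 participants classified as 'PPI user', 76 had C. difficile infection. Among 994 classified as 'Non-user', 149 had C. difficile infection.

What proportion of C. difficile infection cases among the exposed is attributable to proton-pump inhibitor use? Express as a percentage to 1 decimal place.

From the description: a = 76, b = 174, c = 149, d = 845.
Risk in exposed = 76/250 = 0.30400; risk in unexposed = 149/994 = 0.14990.
RR = 0.30400/0.14990 = 2.02803
AR% = (RR − 1)/RR × 100 = (2.02803 − 1)/2.02803 × 100 = 50.6910%

50.7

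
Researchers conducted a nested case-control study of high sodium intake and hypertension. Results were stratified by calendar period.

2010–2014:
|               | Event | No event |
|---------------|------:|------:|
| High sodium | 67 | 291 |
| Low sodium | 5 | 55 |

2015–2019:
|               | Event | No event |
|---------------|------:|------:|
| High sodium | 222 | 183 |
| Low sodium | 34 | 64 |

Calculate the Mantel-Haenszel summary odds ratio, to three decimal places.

2.338

OR_MH = Σ(aᵢdᵢ/nᵢ) / Σ(bᵢcᵢ/nᵢ), where nᵢ is the stratum total.
Stratum 1 (2010–2014): n = 418; a·d/n = 67·55/418 = 8.8158; b·c/n = 291·5/418 = 3.4809
Stratum 2 (2015–2019): n = 503; a·d/n = 222·64/503 = 28.2465; b·c/n = 183·34/503 = 12.3698
OR_MH = (8.8158 + 28.2465) / (3.4809 + 12.3698) = 37.0623 / 15.8506 = 2.33822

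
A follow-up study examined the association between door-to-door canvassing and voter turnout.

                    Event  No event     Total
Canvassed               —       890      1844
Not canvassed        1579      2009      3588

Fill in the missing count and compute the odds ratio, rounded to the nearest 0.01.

1.36

The missing cell is in the exposed row: 1844 − 890 = 954.
So a = 954, b = 890, c = 1579, d = 2009.
OR = (a·d)/(b·c) = (954 × 2009) / (890 × 1579) = 1916586 / 1405310 = 1.36382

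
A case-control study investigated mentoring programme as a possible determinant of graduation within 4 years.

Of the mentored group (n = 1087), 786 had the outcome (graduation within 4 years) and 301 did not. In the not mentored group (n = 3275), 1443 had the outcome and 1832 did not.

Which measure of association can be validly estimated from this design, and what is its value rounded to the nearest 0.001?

3.315

From the description: a = 786, b = 301, c = 1443, d = 1832.
This is a case-control study: participants were sampled on outcome status, so risks in the source population cannot be estimated directly — relative risk is not valid here. The odds ratio is the appropriate measure.
OR = (a·d)/(b·c) = (786 × 1832) / (301 × 1443) = 1439952 / 434343 = 3.31524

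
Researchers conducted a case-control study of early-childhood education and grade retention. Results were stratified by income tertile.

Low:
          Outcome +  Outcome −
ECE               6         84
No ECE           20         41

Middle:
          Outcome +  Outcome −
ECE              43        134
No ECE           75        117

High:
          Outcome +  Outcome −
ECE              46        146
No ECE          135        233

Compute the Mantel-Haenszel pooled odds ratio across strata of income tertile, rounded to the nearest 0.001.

0.468

OR_MH = Σ(aᵢdᵢ/nᵢ) / Σ(bᵢcᵢ/nᵢ), where nᵢ is the stratum total.
Stratum 1 (Low): n = 151; a·d/n = 6·41/151 = 1.6291; b·c/n = 84·20/151 = 11.1258
Stratum 2 (Middle): n = 369; a·d/n = 43·117/369 = 13.6341; b·c/n = 134·75/369 = 27.2358
Stratum 3 (High): n = 560; a·d/n = 46·233/560 = 19.1393; b·c/n = 146·135/560 = 35.1964
OR_MH = (1.6291 + 13.6341 + 19.1393) / (11.1258 + 27.2358 + 35.1964) = 34.4026 / 73.5580 = 0.46769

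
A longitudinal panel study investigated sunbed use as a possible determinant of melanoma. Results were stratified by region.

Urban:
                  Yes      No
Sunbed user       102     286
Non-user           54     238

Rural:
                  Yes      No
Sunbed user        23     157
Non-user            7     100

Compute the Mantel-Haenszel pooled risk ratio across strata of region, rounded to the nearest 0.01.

1.49

RR_MH = Σ(aᵢ·n₀ᵢ/nᵢ) / Σ(cᵢ·n₁ᵢ/nᵢ), with n₁ᵢ = aᵢ+bᵢ (exposed), n₀ᵢ = cᵢ+dᵢ (unexposed), nᵢ = n₁ᵢ+n₀ᵢ.
Stratum 1 (Urban): n₁ = 388, n₀ = 292, n = 680; a·n₀/n = 102·292/680 = 43.8000; c·n₁/n = 54·388/680 = 30.8118
Stratum 2 (Rural): n₁ = 180, n₀ = 107, n = 287; a·n₀/n = 23·107/287 = 8.5749; c·n₁/n = 7·180/287 = 4.3902
RR_MH = (43.8000 + 8.5749) / (30.8118 + 4.3902) = 52.3749 / 35.2020 = 1.48784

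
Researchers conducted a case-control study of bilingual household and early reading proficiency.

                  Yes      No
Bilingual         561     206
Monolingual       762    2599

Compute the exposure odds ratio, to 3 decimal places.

Cells: a = 561, b = 206, c = 762, d = 2599.
OR = (a·d)/(b·c) = (561 × 2599) / (206 × 762) = 1458039 / 156972 = 9.28853
The odds of early reading proficiency are about 9.29 times as high in the bilingual group.

9.289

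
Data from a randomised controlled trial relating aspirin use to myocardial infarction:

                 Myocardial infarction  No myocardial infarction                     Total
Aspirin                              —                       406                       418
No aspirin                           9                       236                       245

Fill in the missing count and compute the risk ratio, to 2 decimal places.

The missing cell is in the exposed row: 418 − 406 = 12.
So a = 12, b = 406, c = 9, d = 236.
RR = [a/(a+b)] / [c/(c+d)] = (12/418) / (9/245) = 0.02871/0.03673 = 0.78150

0.78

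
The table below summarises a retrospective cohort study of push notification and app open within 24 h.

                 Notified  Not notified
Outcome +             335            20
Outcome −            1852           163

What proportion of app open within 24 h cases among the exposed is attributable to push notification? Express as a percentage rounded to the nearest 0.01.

Reading the table with exposure as columns: a = 335 (Notified, case), b = 1852 (Notified, non-case), c = 20 (Not notified, case), d = 163.
Risk in exposed = 335/2187 = 0.15318; risk in unexposed = 20/183 = 0.10929.
RR = 0.15318/0.10929 = 1.40158
AR% = (RR − 1)/RR × 100 = (1.40158 − 1)/1.40158 × 100 = 28.6518%

28.65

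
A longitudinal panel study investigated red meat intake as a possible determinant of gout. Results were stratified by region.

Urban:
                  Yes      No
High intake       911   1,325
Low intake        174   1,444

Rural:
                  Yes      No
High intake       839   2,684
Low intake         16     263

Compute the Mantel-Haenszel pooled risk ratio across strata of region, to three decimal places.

RR_MH = Σ(aᵢ·n₀ᵢ/nᵢ) / Σ(cᵢ·n₁ᵢ/nᵢ), with n₁ᵢ = aᵢ+bᵢ (exposed), n₀ᵢ = cᵢ+dᵢ (unexposed), nᵢ = n₁ᵢ+n₀ᵢ.
Stratum 1 (Urban): n₁ = 2236, n₀ = 1618, n = 3854; a·n₀/n = 911·1618/3854 = 382.4593; c·n₁/n = 174·2236/3854 = 100.9507
Stratum 2 (Rural): n₁ = 3523, n₀ = 279, n = 3802; a·n₀/n = 839·279/3802 = 61.5679; c·n₁/n = 16·3523/3802 = 14.8259
RR_MH = (382.4593 + 61.5679) / (100.9507 + 14.8259) = 444.0271 / 115.7766 = 3.83521

3.835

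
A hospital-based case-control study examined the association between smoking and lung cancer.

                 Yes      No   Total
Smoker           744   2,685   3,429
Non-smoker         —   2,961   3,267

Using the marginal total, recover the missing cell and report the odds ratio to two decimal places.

The missing cell is in the unexposed row: 3267 − 2961 = 306.
So a = 744, b = 2685, c = 306, d = 2961.
OR = (a·d)/(b·c) = (744 × 2961) / (2685 × 306) = 2202984 / 821610 = 2.68130

2.68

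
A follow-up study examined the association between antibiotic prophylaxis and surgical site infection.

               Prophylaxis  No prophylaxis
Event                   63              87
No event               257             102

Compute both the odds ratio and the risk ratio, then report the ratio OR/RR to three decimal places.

0.672

Reading the table with exposure as columns: a = 63 (Prophylaxis, case), b = 257 (Prophylaxis, non-case), c = 87 (No prophylaxis, case), d = 102.
OR = (63·102)/(257·87) = 6426/22359 = 0.28740
Risk in exposed = 63/320 = 0.19687; risk in unexposed = 87/189 = 0.46032; RR = 0.42769
OR/RR = 0.28740 / 0.42769 = 0.67198
The outcome is not rare, so the OR lies further from 1 than the RR.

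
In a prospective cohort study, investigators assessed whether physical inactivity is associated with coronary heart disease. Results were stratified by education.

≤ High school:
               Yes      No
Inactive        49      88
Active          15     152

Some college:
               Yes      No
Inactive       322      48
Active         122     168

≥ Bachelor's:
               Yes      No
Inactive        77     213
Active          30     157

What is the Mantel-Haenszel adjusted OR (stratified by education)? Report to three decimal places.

OR_MH = Σ(aᵢdᵢ/nᵢ) / Σ(bᵢcᵢ/nᵢ), where nᵢ is the stratum total.
Stratum 1 (≤ High school): n = 304; a·d/n = 49·152/304 = 24.5000; b·c/n = 88·15/304 = 4.3421
Stratum 2 (Some college): n = 660; a·d/n = 322·168/660 = 81.9636; b·c/n = 48·122/660 = 8.8727
Stratum 3 (≥ Bachelor's): n = 477; a·d/n = 77·157/477 = 25.3438; b·c/n = 213·30/477 = 13.3962
OR_MH = (24.5000 + 81.9636 + 25.3438) / (4.3421 + 8.8727 + 13.3962) = 131.8075 / 26.6111 = 4.95311

4.953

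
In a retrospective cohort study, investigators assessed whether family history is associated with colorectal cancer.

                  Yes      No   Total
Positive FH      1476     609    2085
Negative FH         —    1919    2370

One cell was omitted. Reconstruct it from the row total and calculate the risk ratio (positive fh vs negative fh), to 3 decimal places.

3.720

The missing cell is in the unexposed row: 2370 − 1919 = 451.
So a = 1476, b = 609, c = 451, d = 1919.
RR = [a/(a+b)] / [c/(c+d)] = (1476/2085) / (451/2370) = 0.70791/0.19030 = 3.72008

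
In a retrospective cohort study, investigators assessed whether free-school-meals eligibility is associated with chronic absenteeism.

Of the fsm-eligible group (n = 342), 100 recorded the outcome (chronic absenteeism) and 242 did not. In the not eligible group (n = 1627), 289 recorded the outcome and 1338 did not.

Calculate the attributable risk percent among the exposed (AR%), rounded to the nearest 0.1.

From the description: a = 100, b = 242, c = 289, d = 1338.
Risk in exposed = 100/342 = 0.29240; risk in unexposed = 289/1627 = 0.17763.
RR = 0.29240/0.17763 = 1.64613
AR% = (RR − 1)/RR × 100 = (1.64613 − 1)/1.64613 × 100 = 39.2514%

39.3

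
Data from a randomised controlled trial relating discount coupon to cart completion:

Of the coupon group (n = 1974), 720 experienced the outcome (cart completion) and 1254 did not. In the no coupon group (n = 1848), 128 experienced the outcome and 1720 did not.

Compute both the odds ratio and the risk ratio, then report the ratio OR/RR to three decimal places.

From the description: a = 720, b = 1254, c = 128, d = 1720.
OR = (720·1720)/(1254·128) = 1238400/160512 = 7.71531
Risk in exposed = 720/1974 = 0.36474; risk in unexposed = 128/1848 = 0.06926; RR = 5.26596
OR/RR = 7.71531 / 5.26596 = 1.46513
The outcome is not rare, so the OR lies further from 1 than the RR.

1.465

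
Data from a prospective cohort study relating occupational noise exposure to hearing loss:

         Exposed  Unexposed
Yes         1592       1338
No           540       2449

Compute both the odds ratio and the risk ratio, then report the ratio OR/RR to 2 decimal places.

Reading the table with exposure as columns: a = 1592 (Exposed, case), b = 540 (Exposed, non-case), c = 1338 (Unexposed, case), d = 2449.
OR = (1592·2449)/(540·1338) = 3898808/722520 = 5.39612
Risk in exposed = 1592/2132 = 0.74672; risk in unexposed = 1338/3787 = 0.35331; RR = 2.11346
OR/RR = 5.39612 / 2.11346 = 2.55321
The outcome is not rare, so the OR lies further from 1 than the RR.

2.55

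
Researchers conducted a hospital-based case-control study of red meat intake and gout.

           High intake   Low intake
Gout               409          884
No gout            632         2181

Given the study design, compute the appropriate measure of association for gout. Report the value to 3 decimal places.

1.597

Reading the table with exposure as columns: a = 409 (High intake, case), b = 632 (High intake, non-case), c = 884 (Low intake, case), d = 2181.
This is a hospital-based case-control study: participants were sampled on outcome status, so risks in the source population cannot be estimated directly — relative risk is not valid here. The odds ratio is the appropriate measure.
OR = (a·d)/(b·c) = (409 × 2181) / (632 × 884) = 892029 / 558688 = 1.59665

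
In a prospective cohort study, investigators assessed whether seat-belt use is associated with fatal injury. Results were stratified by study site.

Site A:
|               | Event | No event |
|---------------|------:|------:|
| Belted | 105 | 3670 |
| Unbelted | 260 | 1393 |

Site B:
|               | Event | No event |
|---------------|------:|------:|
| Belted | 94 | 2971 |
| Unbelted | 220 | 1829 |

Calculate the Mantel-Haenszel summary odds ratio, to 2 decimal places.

OR_MH = Σ(aᵢdᵢ/nᵢ) / Σ(bᵢcᵢ/nᵢ), where nᵢ is the stratum total.
Stratum 1 (Site A): n = 5428; a·d/n = 105·1393/5428 = 26.9464; b·c/n = 3670·260/5428 = 175.7922
Stratum 2 (Site B): n = 5114; a·d/n = 94·1829/5114 = 33.6187; b·c/n = 2971·220/5114 = 127.8099
OR_MH = (26.9464 + 33.6187) / (175.7922 + 127.8099) = 60.5651 / 303.6021 = 0.19949

0.20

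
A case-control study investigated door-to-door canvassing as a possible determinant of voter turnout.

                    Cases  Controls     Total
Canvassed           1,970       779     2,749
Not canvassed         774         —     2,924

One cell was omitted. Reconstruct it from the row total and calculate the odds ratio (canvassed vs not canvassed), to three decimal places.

The missing cell is in the unexposed row: 2924 − 774 = 2150.
So a = 1970, b = 779, c = 774, d = 2150.
OR = (a·d)/(b·c) = (1970 × 2150) / (779 × 774) = 4235500 / 602946 = 7.02468

7.025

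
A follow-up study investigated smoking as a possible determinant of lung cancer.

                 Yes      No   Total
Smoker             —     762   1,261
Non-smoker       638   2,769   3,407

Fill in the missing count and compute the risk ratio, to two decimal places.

The missing cell is in the exposed row: 1261 − 762 = 499.
So a = 499, b = 762, c = 638, d = 2769.
RR = [a/(a+b)] / [c/(c+d)] = (499/1261) / (638/3407) = 0.39572/0.18726 = 2.11318

2.11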